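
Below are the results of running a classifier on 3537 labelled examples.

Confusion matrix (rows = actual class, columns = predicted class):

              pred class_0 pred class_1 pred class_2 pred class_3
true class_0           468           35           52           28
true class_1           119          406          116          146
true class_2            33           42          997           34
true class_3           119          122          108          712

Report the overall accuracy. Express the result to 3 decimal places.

0.730

Accuracy = trace / total = (468+406+997+712=2583) / 3537 = 2583/3537 = 0.730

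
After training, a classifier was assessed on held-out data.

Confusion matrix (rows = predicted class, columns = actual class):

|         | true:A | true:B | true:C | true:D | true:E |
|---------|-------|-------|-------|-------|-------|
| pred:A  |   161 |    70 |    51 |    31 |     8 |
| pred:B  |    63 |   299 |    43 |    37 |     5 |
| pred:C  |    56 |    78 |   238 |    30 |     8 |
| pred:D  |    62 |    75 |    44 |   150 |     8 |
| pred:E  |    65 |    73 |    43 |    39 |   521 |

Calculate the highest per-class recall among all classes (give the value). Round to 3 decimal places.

0.947

Per-class recall (TP/(TP+FN)):
  A: TP=161, FN=63+56+62+65=246 → 161/407 = 0.3956
  B: TP=299, FN=70+78+75+73=296 → 299/595 = 0.5025
  C: TP=238, FN=51+43+44+43=181 → 238/419 = 0.5680
  D: TP=150, FN=31+37+30+39=137 → 150/287 = 0.5226
  E: TP=521, FN=8+5+8+8=29 → 521/550 = 0.9473
Highest is class 'E' with recall = 0.947.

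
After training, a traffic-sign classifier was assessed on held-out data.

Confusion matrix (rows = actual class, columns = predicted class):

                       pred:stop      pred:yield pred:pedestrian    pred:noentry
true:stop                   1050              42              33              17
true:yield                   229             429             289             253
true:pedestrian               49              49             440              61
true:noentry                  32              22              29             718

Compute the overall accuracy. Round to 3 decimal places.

0.705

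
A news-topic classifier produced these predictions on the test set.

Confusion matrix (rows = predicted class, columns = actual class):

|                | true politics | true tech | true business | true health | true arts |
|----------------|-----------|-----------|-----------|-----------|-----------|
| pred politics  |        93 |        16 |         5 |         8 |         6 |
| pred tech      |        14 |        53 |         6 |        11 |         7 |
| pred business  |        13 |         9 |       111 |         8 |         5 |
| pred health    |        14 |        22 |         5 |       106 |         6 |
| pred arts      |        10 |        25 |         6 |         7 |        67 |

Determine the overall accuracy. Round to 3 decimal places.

0.679

Accuracy = trace / total = (93+53+111+106+67=430) / 633 = 430/633 = 0.679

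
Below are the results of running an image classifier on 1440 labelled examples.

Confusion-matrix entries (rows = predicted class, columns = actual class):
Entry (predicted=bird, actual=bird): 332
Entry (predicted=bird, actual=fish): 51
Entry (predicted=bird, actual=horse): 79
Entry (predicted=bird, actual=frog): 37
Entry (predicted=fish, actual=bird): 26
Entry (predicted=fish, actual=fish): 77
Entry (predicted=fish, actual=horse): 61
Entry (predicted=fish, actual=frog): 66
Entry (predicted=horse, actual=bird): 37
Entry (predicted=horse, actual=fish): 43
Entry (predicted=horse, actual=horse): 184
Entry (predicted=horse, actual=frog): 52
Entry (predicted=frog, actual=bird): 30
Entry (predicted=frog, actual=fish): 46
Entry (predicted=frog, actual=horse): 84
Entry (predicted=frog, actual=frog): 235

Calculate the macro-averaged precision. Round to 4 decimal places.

Per-class precision (TP/(TP+FP)):
  bird: TP=332, FP=51+79+37=167 → 332/499 = 0.66533
  fish: TP=77, FP=26+61+66=153 → 77/230 = 0.33478
  horse: TP=184, FP=37+43+52=132 → 184/316 = 0.58228
  frog: TP=235, FP=30+46+84=160 → 235/395 = 0.59494
Macro-precision = mean = (0.66533 + 0.33478 + 0.58228 + 0.59494) / 4 = 0.5443

0.5443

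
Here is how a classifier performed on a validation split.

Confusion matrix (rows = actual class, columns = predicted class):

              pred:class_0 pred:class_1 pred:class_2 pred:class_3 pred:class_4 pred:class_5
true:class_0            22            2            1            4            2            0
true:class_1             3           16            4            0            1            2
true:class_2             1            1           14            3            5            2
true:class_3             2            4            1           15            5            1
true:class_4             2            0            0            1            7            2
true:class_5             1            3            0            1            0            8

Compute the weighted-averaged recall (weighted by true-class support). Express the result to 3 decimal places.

Per-class recall (TP/(TP+FN)):
  class_0: TP=22, FN=2+1+4+2+0=9 → 22/31 = 0.7097
  class_1: TP=16, FN=3+4+0+1+2=10 → 16/26 = 0.6154
  class_2: TP=14, FN=1+1+3+5+2=12 → 14/26 = 0.5385
  class_3: TP=15, FN=2+4+1+5+1=13 → 15/28 = 0.5357
  class_4: TP=7, FN=2+0+0+1+2=5 → 7/12 = 0.5833
  class_5: TP=8, FN=1+3+0+1+0=5 → 8/13 = 0.6154
Weighted-recall = Σ (supportᵢ/N)·recallᵢ with N=136: (31/136)·0.7097 + (26/136)·0.6154 + (26/136)·0.5385 + (28/136)·0.5357 + (12/136)·0.5833 + (13/136)·0.6154 = 0.603

0.603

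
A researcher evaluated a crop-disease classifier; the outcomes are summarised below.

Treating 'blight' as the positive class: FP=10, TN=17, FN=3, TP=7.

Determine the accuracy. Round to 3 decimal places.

0.649

Accuracy = (TP+TN)/N = (7+17)/37 = 0.649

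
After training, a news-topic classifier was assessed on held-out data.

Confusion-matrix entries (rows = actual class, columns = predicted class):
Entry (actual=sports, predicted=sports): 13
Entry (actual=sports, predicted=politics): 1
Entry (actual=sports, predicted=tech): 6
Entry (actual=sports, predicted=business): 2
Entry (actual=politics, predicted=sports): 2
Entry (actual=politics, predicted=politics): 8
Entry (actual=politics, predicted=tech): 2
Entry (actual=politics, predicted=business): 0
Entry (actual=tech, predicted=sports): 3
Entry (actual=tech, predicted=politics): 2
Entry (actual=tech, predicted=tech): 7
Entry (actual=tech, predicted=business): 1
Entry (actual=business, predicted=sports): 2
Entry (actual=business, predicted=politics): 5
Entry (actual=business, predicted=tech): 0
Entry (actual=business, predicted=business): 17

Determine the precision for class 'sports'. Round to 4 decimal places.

precision = TP/(TP+FP).
sports: TP=13, FP=2+3+2=7 → 13/20 = 0.65000

0.6500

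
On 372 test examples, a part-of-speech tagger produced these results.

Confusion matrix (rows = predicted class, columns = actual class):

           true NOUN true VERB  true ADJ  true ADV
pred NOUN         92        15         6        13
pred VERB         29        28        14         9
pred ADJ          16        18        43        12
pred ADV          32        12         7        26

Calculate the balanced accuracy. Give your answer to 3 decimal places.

0.494

Balanced accuracy = mean of per-class recall.
  NOUN: recall = 92/169 = 0.5444
  VERB: recall = 28/73 = 0.3836
  ADJ: recall = 43/70 = 0.6143
  ADV: recall = 26/60 = 0.4333
Mean = (0.5444 + 0.3836 + 0.6143 + 0.4333) / 4 = 0.494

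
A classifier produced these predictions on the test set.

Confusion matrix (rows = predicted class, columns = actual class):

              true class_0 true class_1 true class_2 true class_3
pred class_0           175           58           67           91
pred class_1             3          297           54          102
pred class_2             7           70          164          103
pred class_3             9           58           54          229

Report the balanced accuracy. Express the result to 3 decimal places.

Balanced accuracy = mean of per-class recall.
  class_0: recall = 175/194 = 0.9021
  class_1: recall = 297/483 = 0.6149
  class_2: recall = 164/339 = 0.4838
  class_3: recall = 229/525 = 0.4362
Mean = (0.9021 + 0.6149 + 0.4838 + 0.4362) / 4 = 0.609

0.609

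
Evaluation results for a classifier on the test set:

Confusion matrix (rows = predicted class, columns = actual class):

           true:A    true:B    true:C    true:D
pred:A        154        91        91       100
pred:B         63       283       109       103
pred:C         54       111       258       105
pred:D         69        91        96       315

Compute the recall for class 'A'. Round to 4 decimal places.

0.4529

Take TP from the diagonal, FP from the rest of the 'A' prediction marginal, FN from the rest of the 'A' actual marginal.
recall = TP/(TP+FN).
A: TP=154, FN=63+54+69=186 → 154/340 = 0.45294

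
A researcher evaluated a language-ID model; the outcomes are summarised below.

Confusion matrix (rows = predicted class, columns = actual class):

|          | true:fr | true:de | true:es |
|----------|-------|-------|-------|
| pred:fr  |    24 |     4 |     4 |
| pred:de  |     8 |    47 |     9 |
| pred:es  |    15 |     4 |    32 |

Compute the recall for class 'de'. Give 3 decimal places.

0.855

recall = TP/(TP+FN).
de: TP=47, FN=4+4=8 → 47/55 = 0.8545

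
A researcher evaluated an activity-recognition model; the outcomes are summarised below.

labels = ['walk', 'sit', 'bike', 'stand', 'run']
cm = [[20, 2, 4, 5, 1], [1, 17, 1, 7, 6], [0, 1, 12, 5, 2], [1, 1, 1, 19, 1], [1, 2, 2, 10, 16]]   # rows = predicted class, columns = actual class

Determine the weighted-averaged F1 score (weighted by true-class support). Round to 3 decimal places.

0.601

Per-class F1 score (2·TP/(2·TP+FP+FN)):
  walk: TP=20, FP=2+4+5+1=12, FN=1+0+1+1=3 → 40/55 = 0.7273
  sit: TP=17, FP=1+1+7+6=15, FN=2+1+1+2=6 → 34/55 = 0.6182
  bike: TP=12, FP=0+1+5+2=8, FN=4+1+1+2=8 → 24/40 = 0.6000
  stand: TP=19, FP=1+1+1+1=4, FN=5+7+5+10=27 → 38/69 = 0.5507
  run: TP=16, FP=1+2+2+10=15, FN=1+6+2+1=10 → 32/57 = 0.5614
Weighted-F1 score = Σ (supportᵢ/N)·F1 scoreᵢ with N=138: (23/138)·0.7273 + (23/138)·0.6182 + (20/138)·0.6000 + (46/138)·0.5507 + (26/138)·0.5614 = 0.601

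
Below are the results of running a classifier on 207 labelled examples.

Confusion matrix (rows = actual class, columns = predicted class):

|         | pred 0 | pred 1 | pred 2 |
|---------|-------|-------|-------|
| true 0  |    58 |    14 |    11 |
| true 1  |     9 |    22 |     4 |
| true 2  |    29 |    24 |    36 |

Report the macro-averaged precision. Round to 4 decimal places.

Per-class precision (TP/(TP+FP)):
  0: TP=58, FP=9+29=38 → 58/96 = 0.60417
  1: TP=22, FP=14+24=38 → 22/60 = 0.36667
  2: TP=36, FP=11+4=15 → 36/51 = 0.70588
Macro-precision = mean = (0.60417 + 0.36667 + 0.70588) / 3 = 0.5589

0.5589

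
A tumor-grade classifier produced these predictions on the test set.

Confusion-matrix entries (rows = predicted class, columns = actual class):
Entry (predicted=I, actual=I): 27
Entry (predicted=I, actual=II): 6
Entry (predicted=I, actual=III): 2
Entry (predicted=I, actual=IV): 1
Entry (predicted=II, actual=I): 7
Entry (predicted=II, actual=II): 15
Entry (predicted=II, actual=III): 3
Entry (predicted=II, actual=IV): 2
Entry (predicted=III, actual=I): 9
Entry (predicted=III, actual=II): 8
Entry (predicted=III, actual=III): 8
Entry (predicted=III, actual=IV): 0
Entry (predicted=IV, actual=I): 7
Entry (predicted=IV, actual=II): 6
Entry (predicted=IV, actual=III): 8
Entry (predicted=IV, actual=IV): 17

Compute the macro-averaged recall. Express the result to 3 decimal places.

0.550

Per-class recall (TP/(TP+FN)):
  I: TP=27, FN=7+9+7=23 → 27/50 = 0.5400
  II: TP=15, FN=6+8+6=20 → 15/35 = 0.4286
  III: TP=8, FN=2+3+8=13 → 8/21 = 0.3810
  IV: TP=17, FN=1+2+0=3 → 17/20 = 0.8500
Macro-recall = mean = (0.5400 + 0.4286 + 0.3810 + 0.8500) / 4 = 0.550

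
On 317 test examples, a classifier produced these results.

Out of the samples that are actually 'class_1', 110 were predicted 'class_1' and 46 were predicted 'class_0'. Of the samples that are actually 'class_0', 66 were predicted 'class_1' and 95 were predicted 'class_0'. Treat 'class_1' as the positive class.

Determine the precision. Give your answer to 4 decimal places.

Precision = TP/(TP+FP) = 110/(110+66) = 110/176 = 0.6250

0.6250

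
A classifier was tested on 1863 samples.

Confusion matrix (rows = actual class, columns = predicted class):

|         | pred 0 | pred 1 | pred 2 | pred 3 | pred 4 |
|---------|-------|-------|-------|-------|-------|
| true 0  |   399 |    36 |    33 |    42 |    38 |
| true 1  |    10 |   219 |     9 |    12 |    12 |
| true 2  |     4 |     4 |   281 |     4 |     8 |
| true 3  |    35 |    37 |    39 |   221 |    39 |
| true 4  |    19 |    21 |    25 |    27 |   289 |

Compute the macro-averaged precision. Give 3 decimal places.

0.748

Per-class precision (TP/(TP+FP)):
  0: TP=399, FP=10+4+35+19=68 → 399/467 = 0.8544
  1: TP=219, FP=36+4+37+21=98 → 219/317 = 0.6909
  2: TP=281, FP=33+9+39+25=106 → 281/387 = 0.7261
  3: TP=221, FP=42+12+4+27=85 → 221/306 = 0.7222
  4: TP=289, FP=38+12+8+39=97 → 289/386 = 0.7487
Macro-precision = mean = (0.8544 + 0.6909 + 0.7261 + 0.7222 + 0.7487) / 5 = 0.748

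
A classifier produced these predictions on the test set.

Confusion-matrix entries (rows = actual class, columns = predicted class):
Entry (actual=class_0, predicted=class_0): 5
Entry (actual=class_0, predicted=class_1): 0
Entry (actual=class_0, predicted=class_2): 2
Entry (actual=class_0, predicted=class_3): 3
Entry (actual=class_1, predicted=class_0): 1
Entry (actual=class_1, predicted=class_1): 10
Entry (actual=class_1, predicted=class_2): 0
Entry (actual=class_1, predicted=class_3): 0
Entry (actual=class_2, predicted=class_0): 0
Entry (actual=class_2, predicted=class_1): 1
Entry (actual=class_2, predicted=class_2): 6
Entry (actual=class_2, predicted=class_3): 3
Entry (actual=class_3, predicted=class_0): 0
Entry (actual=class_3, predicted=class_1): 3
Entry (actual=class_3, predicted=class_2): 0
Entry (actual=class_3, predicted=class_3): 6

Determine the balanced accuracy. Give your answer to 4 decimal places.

Balanced accuracy = mean of per-class recall.
  class_0: recall = 5/10 = 0.50000
  class_1: recall = 10/11 = 0.90909
  class_2: recall = 6/10 = 0.60000
  class_3: recall = 6/9 = 0.66667
Mean = (0.50000 + 0.90909 + 0.60000 + 0.66667) / 4 = 0.6689

0.6689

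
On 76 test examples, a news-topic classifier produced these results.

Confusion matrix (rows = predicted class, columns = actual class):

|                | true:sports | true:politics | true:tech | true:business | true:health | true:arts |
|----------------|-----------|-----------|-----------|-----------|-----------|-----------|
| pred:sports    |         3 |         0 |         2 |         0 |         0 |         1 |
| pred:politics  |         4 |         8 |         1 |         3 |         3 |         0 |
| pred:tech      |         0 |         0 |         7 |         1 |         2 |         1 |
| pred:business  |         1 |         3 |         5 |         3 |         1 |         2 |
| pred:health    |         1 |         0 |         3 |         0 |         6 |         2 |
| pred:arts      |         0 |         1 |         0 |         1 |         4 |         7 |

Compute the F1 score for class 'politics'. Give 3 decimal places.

Take TP from the diagonal, FP from the rest of the 'politics' prediction marginal, FN from the rest of the 'politics' actual marginal.
F1 score = 2·TP/(2·TP+FP+FN).
politics: TP=8, FP=4+1+3+3+0=11, FN=0+0+3+0+1=4 → 16/31 = 0.5161

0.516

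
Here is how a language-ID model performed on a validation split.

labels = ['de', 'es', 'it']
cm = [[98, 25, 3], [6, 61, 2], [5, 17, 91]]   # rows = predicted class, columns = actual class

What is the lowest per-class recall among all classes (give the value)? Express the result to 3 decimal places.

0.592

Per-class recall (TP/(TP+FN)):
  de: TP=98, FN=6+5=11 → 98/109 = 0.8991
  es: TP=61, FN=25+17=42 → 61/103 = 0.5922
  it: TP=91, FN=3+2=5 → 91/96 = 0.9479
Lowest is class 'es' with recall = 0.592.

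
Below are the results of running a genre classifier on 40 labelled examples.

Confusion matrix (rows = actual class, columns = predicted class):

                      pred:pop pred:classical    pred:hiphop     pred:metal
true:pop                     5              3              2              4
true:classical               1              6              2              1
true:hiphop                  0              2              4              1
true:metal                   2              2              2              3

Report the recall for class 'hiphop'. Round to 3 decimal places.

0.571

One-vs-rest for 'hiphop': TP = diagonal; FP = other classes predicted 'hiphop'; FN = 'hiphop' predicted as other.
recall = TP/(TP+FN).
hiphop: TP=4, FN=0+2+1=3 → 4/7 = 0.5714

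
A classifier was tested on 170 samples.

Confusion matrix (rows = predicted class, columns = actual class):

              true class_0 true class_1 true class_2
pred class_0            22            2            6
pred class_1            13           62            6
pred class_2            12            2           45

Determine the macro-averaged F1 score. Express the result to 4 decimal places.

0.7303

Per-class F1 score (2·TP/(2·TP+FP+FN)):
  class_0: TP=22, FP=2+6=8, FN=13+12=25 → 44/77 = 0.57143
  class_1: TP=62, FP=13+6=19, FN=2+2=4 → 124/147 = 0.84354
  class_2: TP=45, FP=12+2=14, FN=6+6=12 → 90/116 = 0.77586
Macro-F1 score = mean = (0.57143 + 0.84354 + 0.77586) / 3 = 0.7303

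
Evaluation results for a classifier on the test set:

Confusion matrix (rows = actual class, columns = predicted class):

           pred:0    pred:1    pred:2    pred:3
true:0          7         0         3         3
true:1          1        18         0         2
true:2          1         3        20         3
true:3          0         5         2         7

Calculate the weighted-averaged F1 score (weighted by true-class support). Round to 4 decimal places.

Per-class F1 score (2·TP/(2·TP+FP+FN)):
  0: TP=7, FP=1+1+0=2, FN=0+3+3=6 → 14/22 = 0.63636
  1: TP=18, FP=0+3+5=8, FN=1+0+2=3 → 36/47 = 0.76596
  2: TP=20, FP=3+0+2=5, FN=1+3+3=7 → 40/52 = 0.76923
  3: TP=7, FP=3+2+3=8, FN=0+5+2=7 → 14/29 = 0.48276
Weighted-F1 score = Σ (supportᵢ/N)·F1 scoreᵢ with N=75: (13/75)·0.63636 + (21/75)·0.76596 + (27/75)·0.76923 + (14/75)·0.48276 = 0.6918

0.6918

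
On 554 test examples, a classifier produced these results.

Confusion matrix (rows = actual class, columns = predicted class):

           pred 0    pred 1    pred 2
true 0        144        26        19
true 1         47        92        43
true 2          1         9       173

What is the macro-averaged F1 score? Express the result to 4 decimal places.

Per-class F1 score (2·TP/(2·TP+FP+FN)):
  0: TP=144, FP=47+1=48, FN=26+19=45 → 288/381 = 0.75591
  1: TP=92, FP=26+9=35, FN=47+43=90 → 184/309 = 0.59547
  2: TP=173, FP=19+43=62, FN=1+9=10 → 346/418 = 0.82775
Macro-F1 score = mean = (0.75591 + 0.59547 + 0.82775) / 3 = 0.7264

0.7264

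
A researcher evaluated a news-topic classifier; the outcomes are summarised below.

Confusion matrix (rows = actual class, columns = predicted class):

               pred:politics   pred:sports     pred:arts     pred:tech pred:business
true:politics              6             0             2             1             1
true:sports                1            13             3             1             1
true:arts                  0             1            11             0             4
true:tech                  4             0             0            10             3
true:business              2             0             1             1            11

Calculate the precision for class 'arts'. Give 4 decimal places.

One-vs-rest for 'arts': TP = diagonal; FP = other classes predicted 'arts'; FN = 'arts' predicted as other.
precision = TP/(TP+FP).
arts: TP=11, FP=2+3+0+1=6 → 11/17 = 0.64706

0.6471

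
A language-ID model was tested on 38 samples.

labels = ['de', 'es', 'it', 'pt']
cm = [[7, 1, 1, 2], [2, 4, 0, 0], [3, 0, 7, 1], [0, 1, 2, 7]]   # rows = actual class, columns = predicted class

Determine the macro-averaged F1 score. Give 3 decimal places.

Per-class F1 score (2·TP/(2·TP+FP+FN)):
  de: TP=7, FP=2+3+0=5, FN=1+1+2=4 → 14/23 = 0.6087
  es: TP=4, FP=1+0+1=2, FN=2+0+0=2 → 8/12 = 0.6667
  it: TP=7, FP=1+0+2=3, FN=3+0+1=4 → 14/21 = 0.6667
  pt: TP=7, FP=2+0+1=3, FN=0+1+2=3 → 14/20 = 0.7000
Macro-F1 score = mean = (0.6087 + 0.6667 + 0.6667 + 0.7000) / 4 = 0.661

0.661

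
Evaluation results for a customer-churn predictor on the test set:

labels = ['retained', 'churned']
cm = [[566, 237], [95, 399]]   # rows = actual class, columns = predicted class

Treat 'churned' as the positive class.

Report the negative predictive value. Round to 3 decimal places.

0.856

NPV = TN/(TN+FN) = 566/(566+95) = 0.856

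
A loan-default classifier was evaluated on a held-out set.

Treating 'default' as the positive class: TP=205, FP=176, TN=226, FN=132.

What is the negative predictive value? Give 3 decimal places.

NPV = TN/(TN+FN) = 226/(226+132) = 0.631

0.631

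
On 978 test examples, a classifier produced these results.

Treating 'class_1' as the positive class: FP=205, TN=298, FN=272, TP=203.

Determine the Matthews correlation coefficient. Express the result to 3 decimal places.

0.020

MCC = (TP·TN − FP·FN) / √((TP+FP)(TP+FN)(TN+FP)(TN+FN))
Numerator = 203·298 − 205·272 = 4734
Denominator = √(408·475·503·570) = √55564398000 = 235721.0173
MCC = 4734 / 235721.0173 = 0.020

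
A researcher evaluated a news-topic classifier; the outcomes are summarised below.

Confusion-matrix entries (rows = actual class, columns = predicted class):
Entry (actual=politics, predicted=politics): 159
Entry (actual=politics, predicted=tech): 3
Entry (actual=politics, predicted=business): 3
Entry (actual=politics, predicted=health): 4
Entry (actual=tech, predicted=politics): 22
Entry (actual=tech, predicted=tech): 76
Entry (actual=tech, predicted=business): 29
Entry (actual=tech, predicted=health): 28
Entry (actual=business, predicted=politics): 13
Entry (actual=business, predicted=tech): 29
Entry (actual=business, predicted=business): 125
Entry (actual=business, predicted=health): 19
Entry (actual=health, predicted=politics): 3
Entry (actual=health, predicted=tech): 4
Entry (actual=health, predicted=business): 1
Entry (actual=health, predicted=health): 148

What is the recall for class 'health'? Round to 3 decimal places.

Take TP from the diagonal, FP from the rest of the 'health' prediction marginal, FN from the rest of the 'health' actual marginal.
recall = TP/(TP+FN).
health: TP=148, FN=3+4+1=8 → 148/156 = 0.9487

0.949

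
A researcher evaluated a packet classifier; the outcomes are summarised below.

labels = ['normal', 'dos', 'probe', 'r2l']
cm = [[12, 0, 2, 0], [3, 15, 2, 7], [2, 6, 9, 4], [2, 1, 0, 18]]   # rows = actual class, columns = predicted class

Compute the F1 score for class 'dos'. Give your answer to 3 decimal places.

0.612

One-vs-rest for 'dos': TP = diagonal; FP = other classes predicted 'dos'; FN = 'dos' predicted as other.
F1 score = 2·TP/(2·TP+FP+FN).
dos: TP=15, FP=0+6+1=7, FN=3+2+7=12 → 30/49 = 0.6122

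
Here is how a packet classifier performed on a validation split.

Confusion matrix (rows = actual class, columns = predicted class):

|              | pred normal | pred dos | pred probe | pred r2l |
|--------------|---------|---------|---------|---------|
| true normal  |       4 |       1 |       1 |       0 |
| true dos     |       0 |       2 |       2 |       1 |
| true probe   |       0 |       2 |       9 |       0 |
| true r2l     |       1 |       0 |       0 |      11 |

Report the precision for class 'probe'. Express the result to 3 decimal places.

Treat 'probe' as positive and all other classes as negative.
precision = TP/(TP+FP).
probe: TP=9, FP=1+2+0=3 → 9/12 = 0.7500

0.750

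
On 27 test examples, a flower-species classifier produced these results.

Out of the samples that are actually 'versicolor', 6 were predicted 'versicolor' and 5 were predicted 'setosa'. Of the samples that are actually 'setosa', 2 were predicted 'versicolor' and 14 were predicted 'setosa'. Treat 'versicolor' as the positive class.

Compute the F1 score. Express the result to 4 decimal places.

Precision = TP/(TP+FP) = 6/8 = 0.7500
Recall = TP/(TP+FN) = 6/11 = 0.5455
F1 = 2·TP/(2·TP+FP+FN) = 12/19 = 0.6316

0.6316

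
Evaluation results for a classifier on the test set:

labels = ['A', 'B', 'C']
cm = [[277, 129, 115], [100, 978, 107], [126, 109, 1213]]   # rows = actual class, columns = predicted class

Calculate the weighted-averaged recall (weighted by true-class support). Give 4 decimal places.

0.7825

Per-class recall (TP/(TP+FN)):
  A: TP=277, FN=129+115=244 → 277/521 = 0.53167
  B: TP=978, FN=100+107=207 → 978/1185 = 0.82532
  C: TP=1213, FN=126+109=235 → 1213/1448 = 0.83771
Weighted-recall = Σ (supportᵢ/N)·recallᵢ with N=3154: (521/3154)·0.53167 + (1185/3154)·0.82532 + (1448/3154)·0.83771 = 0.7825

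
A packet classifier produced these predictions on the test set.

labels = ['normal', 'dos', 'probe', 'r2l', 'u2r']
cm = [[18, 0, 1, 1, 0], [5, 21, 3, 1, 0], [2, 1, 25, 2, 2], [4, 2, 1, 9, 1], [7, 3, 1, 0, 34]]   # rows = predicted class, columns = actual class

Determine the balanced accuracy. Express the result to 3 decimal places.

Balanced accuracy = mean of per-class recall.
  normal: recall = 18/36 = 0.5000
  dos: recall = 21/27 = 0.7778
  probe: recall = 25/31 = 0.8065
  r2l: recall = 9/13 = 0.6923
  u2r: recall = 34/37 = 0.9189
Mean = (0.5000 + 0.7778 + 0.8065 + 0.6923 + 0.9189) / 5 = 0.739

0.739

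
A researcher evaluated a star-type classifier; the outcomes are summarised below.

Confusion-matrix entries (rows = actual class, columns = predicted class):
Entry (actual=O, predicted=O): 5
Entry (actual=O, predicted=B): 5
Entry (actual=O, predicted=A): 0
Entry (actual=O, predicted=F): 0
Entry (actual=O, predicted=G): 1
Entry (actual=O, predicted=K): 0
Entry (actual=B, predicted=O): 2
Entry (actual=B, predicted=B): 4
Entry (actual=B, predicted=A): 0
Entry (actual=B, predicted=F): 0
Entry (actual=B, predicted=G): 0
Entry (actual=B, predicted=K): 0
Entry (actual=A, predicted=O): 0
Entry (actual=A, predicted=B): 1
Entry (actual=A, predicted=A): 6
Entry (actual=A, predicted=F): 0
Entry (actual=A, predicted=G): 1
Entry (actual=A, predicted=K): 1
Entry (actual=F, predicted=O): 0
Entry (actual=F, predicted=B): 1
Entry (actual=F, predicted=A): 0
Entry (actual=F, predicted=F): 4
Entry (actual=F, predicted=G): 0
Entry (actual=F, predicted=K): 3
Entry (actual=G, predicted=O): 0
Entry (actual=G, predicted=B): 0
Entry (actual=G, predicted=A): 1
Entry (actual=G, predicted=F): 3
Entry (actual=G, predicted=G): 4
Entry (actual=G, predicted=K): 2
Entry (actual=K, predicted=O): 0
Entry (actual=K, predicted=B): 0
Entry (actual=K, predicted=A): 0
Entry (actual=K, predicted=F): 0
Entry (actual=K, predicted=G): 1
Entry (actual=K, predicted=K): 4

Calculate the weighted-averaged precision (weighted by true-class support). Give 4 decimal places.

Per-class precision (TP/(TP+FP)):
  O: TP=5, FP=2+0+0+0+0=2 → 5/7 = 0.71429
  B: TP=4, FP=5+1+1+0+0=7 → 4/11 = 0.36364
  A: TP=6, FP=0+0+0+1+0=1 → 6/7 = 0.85714
  F: TP=4, FP=0+0+0+3+0=3 → 4/7 = 0.57143
  G: TP=4, FP=1+0+1+0+1=3 → 4/7 = 0.57143
  K: TP=4, FP=0+0+1+3+2=6 → 4/10 = 0.40000
Weighted-precision = Σ (supportᵢ/N)·precisionᵢ with N=49: (11/49)·0.71429 + (6/49)·0.36364 + (9/49)·0.85714 + (8/49)·0.57143 + (10/49)·0.57143 + (5/49)·0.40000 = 0.6130

0.6130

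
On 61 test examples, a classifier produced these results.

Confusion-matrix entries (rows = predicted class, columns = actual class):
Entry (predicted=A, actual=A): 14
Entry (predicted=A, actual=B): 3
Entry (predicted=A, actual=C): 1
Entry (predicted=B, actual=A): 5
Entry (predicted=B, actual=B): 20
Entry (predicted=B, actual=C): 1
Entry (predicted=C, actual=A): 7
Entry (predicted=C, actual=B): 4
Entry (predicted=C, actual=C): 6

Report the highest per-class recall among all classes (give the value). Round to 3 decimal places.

0.750

Per-class recall (TP/(TP+FN)):
  A: TP=14, FN=5+7=12 → 14/26 = 0.5385
  B: TP=20, FN=3+4=7 → 20/27 = 0.7407
  C: TP=6, FN=1+1=2 → 6/8 = 0.7500
Highest is class 'C' with recall = 0.750.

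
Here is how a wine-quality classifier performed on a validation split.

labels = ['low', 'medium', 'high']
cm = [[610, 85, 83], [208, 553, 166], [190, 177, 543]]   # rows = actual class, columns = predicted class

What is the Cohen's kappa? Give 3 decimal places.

Observed agreement pₒ = trace/N = 1706/2615 = 0.6524
Expected agreement pₑ = Σ (rowᵢ·colᵢ)/N² = (778·1008 + 927·815 + 910·792)/2615² = 0.3306
κ = (pₒ − pₑ)/(1 − pₑ) = (0.6524 − 0.3306)/(1 − 0.3306) = 0.481

0.481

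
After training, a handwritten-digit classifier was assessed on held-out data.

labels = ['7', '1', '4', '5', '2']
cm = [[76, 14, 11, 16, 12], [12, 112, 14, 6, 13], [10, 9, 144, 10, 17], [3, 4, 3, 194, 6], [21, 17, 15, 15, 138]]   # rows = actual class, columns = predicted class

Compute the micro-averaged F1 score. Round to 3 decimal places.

0.744

Micro-averaging pools counts across classes: ΣTP=664, ΣFP=228, ΣFN=228.
Micro-F1 score = 2·TP/(2·TP+FP+FN) on pooled counts = 0.744 (equals overall accuracy in single-label multiclass).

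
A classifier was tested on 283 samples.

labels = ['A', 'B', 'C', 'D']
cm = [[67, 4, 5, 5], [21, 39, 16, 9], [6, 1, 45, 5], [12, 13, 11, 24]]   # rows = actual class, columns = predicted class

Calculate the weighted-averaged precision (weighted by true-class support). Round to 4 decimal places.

Per-class precision (TP/(TP+FP)):
  A: TP=67, FP=21+6+12=39 → 67/106 = 0.63208
  B: TP=39, FP=4+1+13=18 → 39/57 = 0.68421
  C: TP=45, FP=5+16+11=32 → 45/77 = 0.58442
  D: TP=24, FP=5+9+5=19 → 24/43 = 0.55814
Weighted-precision = Σ (supportᵢ/N)·precisionᵢ with N=283: (81/283)·0.63208 + (85/283)·0.68421 + (57/283)·0.58442 + (60/283)·0.55814 = 0.6225

0.6225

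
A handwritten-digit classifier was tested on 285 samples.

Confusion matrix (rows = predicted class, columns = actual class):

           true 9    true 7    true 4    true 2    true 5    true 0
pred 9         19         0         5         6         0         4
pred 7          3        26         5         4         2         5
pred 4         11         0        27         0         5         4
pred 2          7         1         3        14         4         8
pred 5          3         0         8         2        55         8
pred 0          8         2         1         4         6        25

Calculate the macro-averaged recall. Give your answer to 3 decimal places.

Per-class recall (TP/(TP+FN)):
  9: TP=19, FN=3+11+7+3+8=32 → 19/51 = 0.3725
  7: TP=26, FN=0+0+1+0+2=3 → 26/29 = 0.8966
  4: TP=27, FN=5+5+3+8+1=22 → 27/49 = 0.5510
  2: TP=14, FN=6+4+0+2+4=16 → 14/30 = 0.4667
  5: TP=55, FN=0+2+5+4+6=17 → 55/72 = 0.7639
  0: TP=25, FN=4+5+4+8+8=29 → 25/54 = 0.4630
Macro-recall = mean = (0.3725 + 0.8966 + 0.5510 + 0.4667 + 0.7639 + 0.4630) / 6 = 0.586

0.586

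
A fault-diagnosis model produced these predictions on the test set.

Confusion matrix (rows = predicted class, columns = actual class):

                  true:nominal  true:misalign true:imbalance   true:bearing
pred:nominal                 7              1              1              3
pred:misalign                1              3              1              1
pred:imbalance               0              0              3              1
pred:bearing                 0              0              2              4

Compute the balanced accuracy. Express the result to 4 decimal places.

Balanced accuracy = mean of per-class recall.
  nominal: recall = 7/8 = 0.87500
  misalign: recall = 3/4 = 0.75000
  imbalance: recall = 3/7 = 0.42857
  bearing: recall = 4/9 = 0.44444
Mean = (0.87500 + 0.75000 + 0.42857 + 0.44444) / 4 = 0.6245

0.6245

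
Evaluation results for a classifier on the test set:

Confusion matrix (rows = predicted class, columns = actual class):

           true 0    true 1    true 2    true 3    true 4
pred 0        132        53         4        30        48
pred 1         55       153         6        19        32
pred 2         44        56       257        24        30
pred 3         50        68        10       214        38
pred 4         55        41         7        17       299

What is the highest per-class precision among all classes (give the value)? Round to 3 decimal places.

0.714

Per-class precision (TP/(TP+FP)):
  0: TP=132, FP=53+4+30+48=135 → 132/267 = 0.4944
  1: TP=153, FP=55+6+19+32=112 → 153/265 = 0.5774
  2: TP=257, FP=44+56+24+30=154 → 257/411 = 0.6253
  3: TP=214, FP=50+68+10+38=166 → 214/380 = 0.5632
  4: TP=299, FP=55+41+7+17=120 → 299/419 = 0.7136
Highest is class '4' with precision = 0.714.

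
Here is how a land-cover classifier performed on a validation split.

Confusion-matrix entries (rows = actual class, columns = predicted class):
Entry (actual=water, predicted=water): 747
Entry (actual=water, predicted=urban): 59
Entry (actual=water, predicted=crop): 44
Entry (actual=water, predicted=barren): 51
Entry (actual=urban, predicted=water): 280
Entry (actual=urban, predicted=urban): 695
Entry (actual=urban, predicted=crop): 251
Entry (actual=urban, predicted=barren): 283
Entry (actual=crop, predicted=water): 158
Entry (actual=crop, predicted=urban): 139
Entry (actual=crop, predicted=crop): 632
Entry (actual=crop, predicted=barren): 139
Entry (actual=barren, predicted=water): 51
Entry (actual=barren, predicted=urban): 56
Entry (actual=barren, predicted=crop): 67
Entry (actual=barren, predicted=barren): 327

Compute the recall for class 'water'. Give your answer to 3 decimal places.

One-vs-rest for 'water': TP = diagonal; FP = other classes predicted 'water'; FN = 'water' predicted as other.
recall = TP/(TP+FN).
water: TP=747, FN=59+44+51=154 → 747/901 = 0.8291

0.829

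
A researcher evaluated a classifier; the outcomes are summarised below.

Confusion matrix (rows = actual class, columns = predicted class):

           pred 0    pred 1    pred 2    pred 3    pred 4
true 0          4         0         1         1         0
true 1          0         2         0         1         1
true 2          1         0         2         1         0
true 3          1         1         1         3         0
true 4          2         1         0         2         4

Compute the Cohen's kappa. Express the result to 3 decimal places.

0.392

Observed agreement pₒ = trace/N = 15/29 = 0.5172
Expected agreement pₑ = Σ (rowᵢ·colᵢ)/N² = (6·8 + 4·4 + 4·4 + 6·8 + 9·5)/29² = 0.2057
κ = (pₒ − pₑ)/(1 − pₑ) = (0.5172 − 0.2057)/(1 − 0.2057) = 0.392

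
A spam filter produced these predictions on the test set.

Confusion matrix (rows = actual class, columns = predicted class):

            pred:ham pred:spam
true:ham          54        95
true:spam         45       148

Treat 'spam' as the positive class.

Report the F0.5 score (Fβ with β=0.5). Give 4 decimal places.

Fβ = (1+β²)·TP / ((1+β²)·TP + β²·FN + FP), with β²=1/4
= 1.25·148 / (1.25·148 + 0.25·45 + 95) = 0.6352

0.6352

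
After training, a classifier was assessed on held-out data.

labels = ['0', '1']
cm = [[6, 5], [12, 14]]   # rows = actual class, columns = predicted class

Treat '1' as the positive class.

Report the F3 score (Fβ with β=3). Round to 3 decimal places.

0.553

Fβ = (1+β²)·TP / ((1+β²)·TP + β²·FN + FP), with β²=9
= 10·14 / (10·14 + 9·12 + 5) = 0.553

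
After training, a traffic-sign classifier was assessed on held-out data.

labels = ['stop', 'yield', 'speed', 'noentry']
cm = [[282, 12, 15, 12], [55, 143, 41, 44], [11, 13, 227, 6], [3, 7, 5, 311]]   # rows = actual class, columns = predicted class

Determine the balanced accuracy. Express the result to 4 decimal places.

Balanced accuracy = mean of per-class recall.
  stop: recall = 282/321 = 0.87850
  yield: recall = 143/283 = 0.50530
  speed: recall = 227/257 = 0.88327
  noentry: recall = 311/326 = 0.95399
Mean = (0.87850 + 0.50530 + 0.88327 + 0.95399) / 4 = 0.8053

0.8053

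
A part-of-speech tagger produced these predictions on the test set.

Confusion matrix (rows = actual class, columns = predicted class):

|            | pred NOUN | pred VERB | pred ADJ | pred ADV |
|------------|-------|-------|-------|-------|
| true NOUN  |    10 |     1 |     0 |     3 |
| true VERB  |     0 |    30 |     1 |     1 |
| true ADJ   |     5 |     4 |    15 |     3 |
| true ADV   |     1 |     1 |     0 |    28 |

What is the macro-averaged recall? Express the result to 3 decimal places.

0.785

Per-class recall (TP/(TP+FN)):
  NOUN: TP=10, FN=1+0+3=4 → 10/14 = 0.7143
  VERB: TP=30, FN=0+1+1=2 → 30/32 = 0.9375
  ADJ: TP=15, FN=5+4+3=12 → 15/27 = 0.5556
  ADV: TP=28, FN=1+1+0=2 → 28/30 = 0.9333
Macro-recall = mean = (0.7143 + 0.9375 + 0.5556 + 0.9333) / 4 = 0.785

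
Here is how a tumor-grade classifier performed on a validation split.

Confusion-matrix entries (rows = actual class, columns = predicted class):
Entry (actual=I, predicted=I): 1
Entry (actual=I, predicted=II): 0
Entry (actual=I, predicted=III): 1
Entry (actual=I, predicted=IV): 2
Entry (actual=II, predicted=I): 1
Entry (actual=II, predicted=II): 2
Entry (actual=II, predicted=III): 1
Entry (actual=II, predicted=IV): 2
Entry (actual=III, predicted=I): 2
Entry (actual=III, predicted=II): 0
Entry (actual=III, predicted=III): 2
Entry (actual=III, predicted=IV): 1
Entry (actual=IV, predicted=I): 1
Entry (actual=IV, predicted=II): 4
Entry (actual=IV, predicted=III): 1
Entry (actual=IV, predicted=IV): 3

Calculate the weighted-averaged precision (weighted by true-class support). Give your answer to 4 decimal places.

0.3406

Per-class precision (TP/(TP+FP)):
  I: TP=1, FP=1+2+1=4 → 1/5 = 0.20000
  II: TP=2, FP=0+0+4=4 → 2/6 = 0.33333
  III: TP=2, FP=1+1+1=3 → 2/5 = 0.40000
  IV: TP=3, FP=2+2+1=5 → 3/8 = 0.37500
Weighted-precision = Σ (supportᵢ/N)·precisionᵢ with N=24: (4/24)·0.20000 + (6/24)·0.33333 + (5/24)·0.40000 + (9/24)·0.37500 = 0.3406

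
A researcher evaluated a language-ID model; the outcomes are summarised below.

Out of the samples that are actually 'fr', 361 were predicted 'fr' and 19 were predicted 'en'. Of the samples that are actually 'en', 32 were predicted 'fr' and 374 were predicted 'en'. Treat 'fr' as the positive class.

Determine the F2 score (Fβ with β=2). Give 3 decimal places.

0.944

Fβ = (1+β²)·TP / ((1+β²)·TP + β²·FN + FP), with β²=4
= 5·361 / (5·361 + 4·19 + 32) = 0.944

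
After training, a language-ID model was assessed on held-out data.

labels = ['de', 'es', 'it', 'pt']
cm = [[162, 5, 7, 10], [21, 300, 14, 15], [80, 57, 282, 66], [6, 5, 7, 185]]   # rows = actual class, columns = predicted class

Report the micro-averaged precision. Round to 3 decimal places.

Micro-averaging pools counts across classes: ΣTP=929, ΣFP=293, ΣFN=293.
Micro-precision = TP/(TP+FP) on pooled counts = 0.760 (equals overall accuracy in single-label multiclass).

0.760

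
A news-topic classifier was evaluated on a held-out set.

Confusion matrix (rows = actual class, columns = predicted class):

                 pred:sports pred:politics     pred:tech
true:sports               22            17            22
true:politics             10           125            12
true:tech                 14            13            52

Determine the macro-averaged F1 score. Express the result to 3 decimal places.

Per-class F1 score (2·TP/(2·TP+FP+FN)):
  sports: TP=22, FP=10+14=24, FN=17+22=39 → 44/107 = 0.4112
  politics: TP=125, FP=17+13=30, FN=10+12=22 → 250/302 = 0.8278
  tech: TP=52, FP=22+12=34, FN=14+13=27 → 104/165 = 0.6303
Macro-F1 score = mean = (0.4112 + 0.8278 + 0.6303) / 3 = 0.623

0.623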